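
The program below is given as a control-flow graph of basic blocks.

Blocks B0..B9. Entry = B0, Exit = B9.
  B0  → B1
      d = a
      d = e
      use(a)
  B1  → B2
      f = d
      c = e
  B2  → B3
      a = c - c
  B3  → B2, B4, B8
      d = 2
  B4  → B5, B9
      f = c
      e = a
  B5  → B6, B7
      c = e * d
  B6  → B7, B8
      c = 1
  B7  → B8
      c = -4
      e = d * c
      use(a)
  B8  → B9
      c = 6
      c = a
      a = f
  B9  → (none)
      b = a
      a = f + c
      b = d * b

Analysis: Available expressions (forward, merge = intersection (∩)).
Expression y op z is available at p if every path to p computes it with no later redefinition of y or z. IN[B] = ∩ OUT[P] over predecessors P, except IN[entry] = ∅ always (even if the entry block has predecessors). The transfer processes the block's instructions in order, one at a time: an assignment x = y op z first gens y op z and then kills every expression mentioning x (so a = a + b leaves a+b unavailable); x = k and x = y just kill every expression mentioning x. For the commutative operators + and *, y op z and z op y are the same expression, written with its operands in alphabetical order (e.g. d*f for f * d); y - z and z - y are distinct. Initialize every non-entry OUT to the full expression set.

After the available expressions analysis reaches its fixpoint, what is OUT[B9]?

Answer: {c+f}

Working:
Converged values:
  B0:  IN={}  OUT={}
  B1:  IN={}  OUT={}
  B2:  IN={}  OUT={c-c}
  B3:  IN={c-c}  OUT={c-c}
  B4:  IN={c-c}  OUT={c-c}
  B5:  IN={c-c}  OUT={d*e}
  B6:  IN={d*e}  OUT={d*e}
  B7:  IN={d*e}  OUT={c*d}
  B8:  IN={}  OUT={}
  B9:  IN={}  OUT={c+f}

Merge at B9: IN[B9] = OUT[B4] ∩ OUT[B8] = {}
Applying B9's transfer function to that IN value gives OUT[B9] (row B9 above).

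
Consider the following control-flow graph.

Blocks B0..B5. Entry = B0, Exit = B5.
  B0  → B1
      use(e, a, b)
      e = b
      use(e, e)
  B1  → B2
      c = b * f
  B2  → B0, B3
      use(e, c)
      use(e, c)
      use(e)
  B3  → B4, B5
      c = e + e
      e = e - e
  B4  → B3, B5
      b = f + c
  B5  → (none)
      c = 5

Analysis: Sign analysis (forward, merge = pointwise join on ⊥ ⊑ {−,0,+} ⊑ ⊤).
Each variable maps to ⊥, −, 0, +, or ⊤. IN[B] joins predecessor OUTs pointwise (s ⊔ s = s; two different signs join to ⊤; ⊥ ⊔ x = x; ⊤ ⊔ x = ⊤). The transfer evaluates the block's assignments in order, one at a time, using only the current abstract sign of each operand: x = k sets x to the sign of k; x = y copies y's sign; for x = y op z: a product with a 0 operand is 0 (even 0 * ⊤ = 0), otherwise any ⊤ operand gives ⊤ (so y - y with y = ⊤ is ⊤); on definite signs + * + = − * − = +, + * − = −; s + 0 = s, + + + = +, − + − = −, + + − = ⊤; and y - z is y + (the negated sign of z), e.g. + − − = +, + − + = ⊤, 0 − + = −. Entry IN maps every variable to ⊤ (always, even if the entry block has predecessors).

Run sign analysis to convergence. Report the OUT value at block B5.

Answer: {a: ⊤, b: ⊤, c: +, d: ⊤, e: ⊤, f: ⊤}

Working:
Fixpoint table:
  B0: | IN=(all ⊤) | OUT=(all ⊤)
  B1: | IN=(all ⊤) | OUT=(all ⊤)
  B2: | IN=(all ⊤) | OUT=(all ⊤)
  B3: | IN=(all ⊤) | OUT=(all ⊤)
  B4: | IN=(all ⊤) | OUT=(all ⊤)
  B5: | IN=(all ⊤) | OUT={c:+; rest ⊤}

Merge at B5: IN[B5] = OUT[B3] ⊔ OUT[B4] = {a: ⊤, b: ⊤, c: ⊤, d: ⊤, e: ⊤, f: ⊤}
Applying B5's transfer function to that IN value gives OUT[B5] (row B5 above).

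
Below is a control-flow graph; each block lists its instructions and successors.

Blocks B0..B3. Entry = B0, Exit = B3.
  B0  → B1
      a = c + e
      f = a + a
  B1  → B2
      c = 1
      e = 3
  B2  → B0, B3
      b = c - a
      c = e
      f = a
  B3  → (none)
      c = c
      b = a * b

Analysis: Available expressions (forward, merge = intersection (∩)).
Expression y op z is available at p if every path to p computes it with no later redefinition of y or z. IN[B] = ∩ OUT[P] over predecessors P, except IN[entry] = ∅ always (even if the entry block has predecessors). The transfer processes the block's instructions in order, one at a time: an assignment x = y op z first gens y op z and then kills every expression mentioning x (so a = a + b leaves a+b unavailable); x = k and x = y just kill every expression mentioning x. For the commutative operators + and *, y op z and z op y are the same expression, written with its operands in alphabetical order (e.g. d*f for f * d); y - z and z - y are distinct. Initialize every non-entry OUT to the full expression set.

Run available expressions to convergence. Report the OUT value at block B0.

Converged values:
  B0:  IN={}  OUT={a+a, c+e}
  B1:  IN={a+a, c+e}  OUT={a+a}
  B2:  IN={a+a}  OUT={a+a}
  B3:  IN={a+a}  OUT={a+a}

Merge at B0 (entry node, so the boundary value {} is joined with the incoming edge(s)): IN[B0] = {} ∩ OUT[B2] = {}
Applying B0's transfer function to that IN value gives OUT[B0] (row B0 above).

Answer: {a+a, c+e}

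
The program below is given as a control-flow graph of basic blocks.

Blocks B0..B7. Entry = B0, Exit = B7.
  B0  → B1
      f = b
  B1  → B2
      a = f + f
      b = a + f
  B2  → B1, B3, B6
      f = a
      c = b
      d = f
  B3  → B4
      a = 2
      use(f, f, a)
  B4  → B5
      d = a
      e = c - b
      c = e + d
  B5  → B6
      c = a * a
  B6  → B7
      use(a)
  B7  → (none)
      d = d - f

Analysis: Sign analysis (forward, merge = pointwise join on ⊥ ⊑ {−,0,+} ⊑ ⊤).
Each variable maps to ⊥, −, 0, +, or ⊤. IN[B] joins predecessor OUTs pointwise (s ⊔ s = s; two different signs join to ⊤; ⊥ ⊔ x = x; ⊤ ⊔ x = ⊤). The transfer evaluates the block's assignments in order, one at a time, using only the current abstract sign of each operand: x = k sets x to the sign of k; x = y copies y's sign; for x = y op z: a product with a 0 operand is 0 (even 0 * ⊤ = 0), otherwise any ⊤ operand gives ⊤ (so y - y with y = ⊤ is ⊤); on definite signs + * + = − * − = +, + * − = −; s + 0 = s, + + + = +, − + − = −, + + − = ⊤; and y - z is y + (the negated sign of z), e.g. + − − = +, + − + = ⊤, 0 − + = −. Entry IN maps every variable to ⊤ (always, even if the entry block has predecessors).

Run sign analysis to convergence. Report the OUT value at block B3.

Converged values:
  B0:  IN=(all ⊤)  OUT=(all ⊤)
  B1:  IN=(all ⊤)  OUT=(all ⊤)
  B2:  IN=(all ⊤)  OUT=(all ⊤)
  B3:  IN=(all ⊤)  OUT={a:+; rest ⊤}
  B4:  IN={a:+; rest ⊤}  OUT={a:+, d:+; rest ⊤}
  B5:  IN={a:+, d:+; rest ⊤}  OUT={a:+, c:+, d:+; rest ⊤}
  B6:  IN=(all ⊤)  OUT=(all ⊤)
  B7:  IN=(all ⊤)  OUT=(all ⊤)

Merge at B3: IN[B3] = OUT[B2] = {a: ⊤, b: ⊤, c: ⊤, d: ⊤, e: ⊤, f: ⊤}
Applying B3's transfer function to that IN value gives OUT[B3] (row B3 above).

Answer: {a: +, b: ⊤, c: ⊤, d: ⊤, e: ⊤, f: ⊤}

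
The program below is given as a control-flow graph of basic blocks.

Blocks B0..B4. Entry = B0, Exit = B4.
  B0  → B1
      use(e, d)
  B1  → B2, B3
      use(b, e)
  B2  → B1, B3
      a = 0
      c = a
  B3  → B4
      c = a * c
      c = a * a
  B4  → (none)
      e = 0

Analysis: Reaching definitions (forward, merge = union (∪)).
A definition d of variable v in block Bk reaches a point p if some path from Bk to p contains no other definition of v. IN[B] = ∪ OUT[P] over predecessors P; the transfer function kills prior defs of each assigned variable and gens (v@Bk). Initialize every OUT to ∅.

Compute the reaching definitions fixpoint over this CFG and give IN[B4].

Answer: {a@B2, c@B3}

Working:
Per-block solution:
  B0:   IN={}   OUT={}
  B1:   IN={a@B2, c@B2}   OUT={a@B2, c@B2}
  B2:   IN={a@B2, c@B2}   OUT={a@B2, c@B2}
  B3:   IN={a@B2, c@B2}   OUT={a@B2, c@B3}
  B4:   IN={a@B2, c@B3}   OUT={a@B2, c@B3, e@B4}

Merge at B4: IN[B4] = OUT[B3] = {a@B2, c@B3}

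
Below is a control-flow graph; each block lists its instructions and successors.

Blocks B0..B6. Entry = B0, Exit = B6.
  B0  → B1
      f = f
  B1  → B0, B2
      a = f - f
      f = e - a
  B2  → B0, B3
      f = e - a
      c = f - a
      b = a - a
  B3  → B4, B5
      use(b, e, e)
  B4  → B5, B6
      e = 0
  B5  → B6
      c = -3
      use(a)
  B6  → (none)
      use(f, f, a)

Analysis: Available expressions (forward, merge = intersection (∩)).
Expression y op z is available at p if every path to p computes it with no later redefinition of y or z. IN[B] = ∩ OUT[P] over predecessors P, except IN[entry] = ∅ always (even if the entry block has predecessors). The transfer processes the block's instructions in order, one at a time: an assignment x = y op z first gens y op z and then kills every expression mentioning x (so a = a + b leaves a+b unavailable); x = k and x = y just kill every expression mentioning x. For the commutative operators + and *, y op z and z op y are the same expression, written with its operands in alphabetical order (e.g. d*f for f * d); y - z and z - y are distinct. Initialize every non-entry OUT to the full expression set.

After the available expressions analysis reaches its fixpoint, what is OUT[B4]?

Per-block solution:
  B0:   IN={}   OUT={}
  B1:   IN={}   OUT={e-a}
  B2:   IN={e-a}   OUT={a-a, e-a, f-a}
  B3:   IN={a-a, e-a, f-a}   OUT={a-a, e-a, f-a}
  B4:   IN={a-a, e-a, f-a}   OUT={a-a, f-a}
  B5:   IN={a-a, f-a}   OUT={a-a, f-a}
  B6:   IN={a-a, f-a}   OUT={a-a, f-a}

Merge at B4: IN[B4] = OUT[B3] = {a-a, e-a, f-a}
Applying B4's transfer function to that IN value gives OUT[B4] (row B4 above).

Answer: {a-a, f-a}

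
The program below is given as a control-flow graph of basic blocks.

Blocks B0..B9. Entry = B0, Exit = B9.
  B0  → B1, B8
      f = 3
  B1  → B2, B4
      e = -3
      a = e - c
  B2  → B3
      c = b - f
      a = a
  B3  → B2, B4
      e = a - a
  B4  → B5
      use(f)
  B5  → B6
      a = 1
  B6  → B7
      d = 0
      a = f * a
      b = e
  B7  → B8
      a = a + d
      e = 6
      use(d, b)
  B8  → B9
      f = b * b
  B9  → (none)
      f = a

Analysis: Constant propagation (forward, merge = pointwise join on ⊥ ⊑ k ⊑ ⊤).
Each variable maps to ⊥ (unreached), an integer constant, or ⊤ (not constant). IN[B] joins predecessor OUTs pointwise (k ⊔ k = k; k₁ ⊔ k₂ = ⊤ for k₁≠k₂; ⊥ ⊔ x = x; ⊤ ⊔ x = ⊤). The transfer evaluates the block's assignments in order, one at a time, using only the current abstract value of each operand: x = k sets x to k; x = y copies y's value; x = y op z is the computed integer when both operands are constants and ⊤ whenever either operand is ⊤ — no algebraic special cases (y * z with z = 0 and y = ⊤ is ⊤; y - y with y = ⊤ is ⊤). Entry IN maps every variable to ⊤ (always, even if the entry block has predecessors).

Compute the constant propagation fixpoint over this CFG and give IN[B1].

Answer: {a: ⊤, b: ⊤, c: ⊤, d: ⊤, e: ⊤, f: 3}

Derivation:
Per-block solution:
  B0:  IN=(all ⊤)  OUT={f:3; rest ⊤}
  B1:  IN={f:3; rest ⊤}  OUT={e:-3, f:3; rest ⊤}
  B2:  IN={f:3; rest ⊤}  OUT={f:3; rest ⊤}
  B3:  IN={f:3; rest ⊤}  OUT={f:3; rest ⊤}
  B4:  IN={f:3; rest ⊤}  OUT={f:3; rest ⊤}
  B5:  IN={f:3; rest ⊤}  OUT={a:1, f:3; rest ⊤}
  B6:  IN={a:1, f:3; rest ⊤}  OUT={a:3, d:0, f:3; rest ⊤}
  B7:  IN={a:3, d:0, f:3; rest ⊤}  OUT={a:3, d:0, e:6, f:3; rest ⊤}
  B8:  IN={f:3; rest ⊤}  OUT=(all ⊤)
  B9:  IN=(all ⊤)  OUT=(all ⊤)

Merge at B1: IN[B1] = OUT[B0] = {a: ⊤, b: ⊤, c: ⊤, d: ⊤, e: ⊤, f: 3}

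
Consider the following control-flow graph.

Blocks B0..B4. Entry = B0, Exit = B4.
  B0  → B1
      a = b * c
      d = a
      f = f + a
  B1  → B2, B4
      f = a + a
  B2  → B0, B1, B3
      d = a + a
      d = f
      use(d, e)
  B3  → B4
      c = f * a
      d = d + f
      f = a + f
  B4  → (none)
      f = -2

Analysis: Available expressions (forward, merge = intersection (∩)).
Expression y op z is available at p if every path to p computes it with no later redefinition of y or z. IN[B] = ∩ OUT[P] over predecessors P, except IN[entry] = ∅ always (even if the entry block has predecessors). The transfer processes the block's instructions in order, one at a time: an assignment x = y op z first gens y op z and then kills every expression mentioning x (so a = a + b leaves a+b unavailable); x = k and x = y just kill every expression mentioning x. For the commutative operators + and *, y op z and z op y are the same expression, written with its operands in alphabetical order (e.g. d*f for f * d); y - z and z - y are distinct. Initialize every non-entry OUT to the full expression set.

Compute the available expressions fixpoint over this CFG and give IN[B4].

Converged values:
  B0:  IN={}  OUT={b*c}
  B1:  IN={b*c}  OUT={a+a, b*c}
  B2:  IN={a+a, b*c}  OUT={a+a, b*c}
  B3:  IN={a+a, b*c}  OUT={a+a}
  B4:  IN={a+a}  OUT={a+a}

Merge at B4: IN[B4] = OUT[B1] ∩ OUT[B3] = {a+a}

Answer: {a+a}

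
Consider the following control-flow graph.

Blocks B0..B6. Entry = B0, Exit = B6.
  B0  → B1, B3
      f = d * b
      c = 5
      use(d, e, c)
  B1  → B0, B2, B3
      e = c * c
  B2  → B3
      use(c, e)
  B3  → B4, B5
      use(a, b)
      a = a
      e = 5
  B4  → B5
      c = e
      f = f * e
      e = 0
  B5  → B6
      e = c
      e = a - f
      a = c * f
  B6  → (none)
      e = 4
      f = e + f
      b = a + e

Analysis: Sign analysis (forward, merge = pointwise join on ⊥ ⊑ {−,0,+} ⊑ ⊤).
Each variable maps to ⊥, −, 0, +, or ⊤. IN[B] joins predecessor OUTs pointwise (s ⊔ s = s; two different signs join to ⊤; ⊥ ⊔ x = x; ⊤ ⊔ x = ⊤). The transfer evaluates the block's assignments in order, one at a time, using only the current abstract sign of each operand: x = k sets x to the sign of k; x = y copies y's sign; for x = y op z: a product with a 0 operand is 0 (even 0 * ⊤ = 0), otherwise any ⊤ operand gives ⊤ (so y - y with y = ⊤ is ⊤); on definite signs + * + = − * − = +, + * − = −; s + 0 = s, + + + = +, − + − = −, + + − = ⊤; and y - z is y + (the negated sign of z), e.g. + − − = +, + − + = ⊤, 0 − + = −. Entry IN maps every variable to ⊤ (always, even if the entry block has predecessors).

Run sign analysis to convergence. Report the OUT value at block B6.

Answer: {a: ⊤, b: ⊤, c: +, d: ⊤, e: +, f: ⊤}

Derivation:
Fixpoint table:
  B0:  IN=(all ⊤)  OUT={c:+; rest ⊤}
  B1:  IN={c:+; rest ⊤}  OUT={c:+, e:+; rest ⊤}
  B2:  IN={c:+, e:+; rest ⊤}  OUT={c:+, e:+; rest ⊤}
  B3:  IN={c:+; rest ⊤}  OUT={c:+, e:+; rest ⊤}
  B4:  IN={c:+, e:+; rest ⊤}  OUT={c:+, e:0; rest ⊤}
  B5:  IN={c:+; rest ⊤}  OUT={c:+; rest ⊤}
  B6:  IN={c:+; rest ⊤}  OUT={c:+, e:+; rest ⊤}

Merge at B6: IN[B6] = OUT[B5] = {a: ⊤, b: ⊤, c: +, d: ⊤, e: ⊤, f: ⊤}
Applying B6's transfer function to that IN value gives OUT[B6] (row B6 above).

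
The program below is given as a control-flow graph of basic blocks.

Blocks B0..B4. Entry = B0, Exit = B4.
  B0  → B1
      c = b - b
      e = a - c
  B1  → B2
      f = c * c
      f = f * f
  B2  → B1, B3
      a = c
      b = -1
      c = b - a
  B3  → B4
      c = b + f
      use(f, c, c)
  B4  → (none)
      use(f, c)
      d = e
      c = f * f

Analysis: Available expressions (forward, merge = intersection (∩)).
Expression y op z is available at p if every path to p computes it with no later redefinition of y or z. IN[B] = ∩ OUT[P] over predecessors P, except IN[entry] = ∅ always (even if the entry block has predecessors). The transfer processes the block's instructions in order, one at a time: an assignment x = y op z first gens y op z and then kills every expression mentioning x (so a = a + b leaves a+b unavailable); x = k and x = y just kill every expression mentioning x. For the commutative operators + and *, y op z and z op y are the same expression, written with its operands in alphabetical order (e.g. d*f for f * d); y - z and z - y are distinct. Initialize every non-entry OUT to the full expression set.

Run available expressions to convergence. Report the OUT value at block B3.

Converged values:
  B0:  IN={}  OUT={a-c, b-b}
  B1:  IN={}  OUT={c*c}
  B2:  IN={c*c}  OUT={b-a}
  B3:  IN={b-a}  OUT={b+f, b-a}
  B4:  IN={b+f, b-a}  OUT={b+f, b-a, f*f}

Merge at B3: IN[B3] = OUT[B2] = {b-a}
Applying B3's transfer function to that IN value gives OUT[B3] (row B3 above).

Answer: {b+f, b-a}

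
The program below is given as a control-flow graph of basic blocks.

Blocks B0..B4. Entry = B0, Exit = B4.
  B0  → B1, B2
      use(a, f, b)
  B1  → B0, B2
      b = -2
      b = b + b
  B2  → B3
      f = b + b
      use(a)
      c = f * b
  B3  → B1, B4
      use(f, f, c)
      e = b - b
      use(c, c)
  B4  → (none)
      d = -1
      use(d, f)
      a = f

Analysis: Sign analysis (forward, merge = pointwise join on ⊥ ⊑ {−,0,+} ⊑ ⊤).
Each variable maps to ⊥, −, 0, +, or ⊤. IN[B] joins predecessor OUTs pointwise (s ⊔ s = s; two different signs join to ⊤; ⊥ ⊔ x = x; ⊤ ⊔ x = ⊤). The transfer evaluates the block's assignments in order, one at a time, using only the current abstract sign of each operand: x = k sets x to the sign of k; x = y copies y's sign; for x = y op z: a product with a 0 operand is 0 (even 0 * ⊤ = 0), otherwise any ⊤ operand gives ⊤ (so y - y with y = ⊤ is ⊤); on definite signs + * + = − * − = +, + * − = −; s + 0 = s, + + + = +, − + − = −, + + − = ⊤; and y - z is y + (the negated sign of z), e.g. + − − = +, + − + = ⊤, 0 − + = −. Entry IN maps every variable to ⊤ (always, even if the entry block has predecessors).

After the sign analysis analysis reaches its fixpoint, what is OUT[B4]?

Answer: {a: ⊤, b: ⊤, c: ⊤, d: -, e: ⊤, f: ⊤}

Derivation:
Converged values:
  B0: | IN=(all ⊤) | OUT=(all ⊤)
  B1: | IN=(all ⊤) | OUT={b:-; rest ⊤}
  B2: | IN=(all ⊤) | OUT=(all ⊤)
  B3: | IN=(all ⊤) | OUT=(all ⊤)
  B4: | IN=(all ⊤) | OUT={d:-; rest ⊤}

Merge at B4: IN[B4] = OUT[B3] = {a: ⊤, b: ⊤, c: ⊤, d: ⊤, e: ⊤, f: ⊤}
Applying B4's transfer function to that IN value gives OUT[B4] (row B4 above).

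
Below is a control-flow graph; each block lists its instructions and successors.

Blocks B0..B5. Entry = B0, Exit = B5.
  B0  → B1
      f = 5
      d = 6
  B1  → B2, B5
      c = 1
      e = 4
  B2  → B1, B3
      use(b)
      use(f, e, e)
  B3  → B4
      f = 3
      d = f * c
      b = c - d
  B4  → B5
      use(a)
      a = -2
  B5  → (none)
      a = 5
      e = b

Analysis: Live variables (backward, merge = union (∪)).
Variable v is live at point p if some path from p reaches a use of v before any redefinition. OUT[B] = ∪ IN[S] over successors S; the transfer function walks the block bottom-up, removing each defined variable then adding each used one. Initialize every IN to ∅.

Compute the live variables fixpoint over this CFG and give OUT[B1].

Fixpoint table:
  B0: | IN={a, b} | OUT={a, b, f}
  B1: | IN={a, b, f} | OUT={a, b, c, e, f}
  B2: | IN={a, b, c, e, f} | OUT={a, b, c, f}
  B3: | IN={a, c} | OUT={a, b}
  B4: | IN={a, b} | OUT={b}
  B5: | IN={b} | OUT={}

Merge at B1: OUT[B1] = IN[B2] ⊔ IN[B5] = {a, b, c, e, f}

Answer: {a, b, c, e, f}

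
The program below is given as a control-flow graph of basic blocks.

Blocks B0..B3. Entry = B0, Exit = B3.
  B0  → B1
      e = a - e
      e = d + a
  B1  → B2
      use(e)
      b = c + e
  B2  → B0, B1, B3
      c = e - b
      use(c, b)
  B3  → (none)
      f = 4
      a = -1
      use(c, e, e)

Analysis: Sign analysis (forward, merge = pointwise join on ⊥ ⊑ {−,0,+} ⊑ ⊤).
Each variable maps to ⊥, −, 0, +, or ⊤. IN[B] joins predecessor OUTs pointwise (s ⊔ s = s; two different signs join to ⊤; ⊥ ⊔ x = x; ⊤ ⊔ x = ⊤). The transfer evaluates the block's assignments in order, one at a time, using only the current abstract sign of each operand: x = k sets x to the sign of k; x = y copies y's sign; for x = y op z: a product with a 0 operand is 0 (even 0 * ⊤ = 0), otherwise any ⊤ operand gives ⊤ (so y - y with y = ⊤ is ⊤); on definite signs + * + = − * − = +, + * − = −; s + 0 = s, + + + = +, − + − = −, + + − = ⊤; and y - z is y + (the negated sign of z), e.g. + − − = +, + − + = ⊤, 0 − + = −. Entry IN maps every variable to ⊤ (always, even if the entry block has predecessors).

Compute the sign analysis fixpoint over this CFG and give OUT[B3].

Answer: {a: -, b: ⊤, c: ⊤, d: ⊤, e: ⊤, f: +}

Trace:
Converged values:
  B0: | IN=(all ⊤) | OUT=(all ⊤)
  B1: | IN=(all ⊤) | OUT=(all ⊤)
  B2: | IN=(all ⊤) | OUT=(all ⊤)
  B3: | IN=(all ⊤) | OUT={a:-, f:+; rest ⊤}

Merge at B3: IN[B3] = OUT[B2] = {a: ⊤, b: ⊤, c: ⊤, d: ⊤, e: ⊤, f: ⊤}
Applying B3's transfer function to that IN value gives OUT[B3] (row B3 above).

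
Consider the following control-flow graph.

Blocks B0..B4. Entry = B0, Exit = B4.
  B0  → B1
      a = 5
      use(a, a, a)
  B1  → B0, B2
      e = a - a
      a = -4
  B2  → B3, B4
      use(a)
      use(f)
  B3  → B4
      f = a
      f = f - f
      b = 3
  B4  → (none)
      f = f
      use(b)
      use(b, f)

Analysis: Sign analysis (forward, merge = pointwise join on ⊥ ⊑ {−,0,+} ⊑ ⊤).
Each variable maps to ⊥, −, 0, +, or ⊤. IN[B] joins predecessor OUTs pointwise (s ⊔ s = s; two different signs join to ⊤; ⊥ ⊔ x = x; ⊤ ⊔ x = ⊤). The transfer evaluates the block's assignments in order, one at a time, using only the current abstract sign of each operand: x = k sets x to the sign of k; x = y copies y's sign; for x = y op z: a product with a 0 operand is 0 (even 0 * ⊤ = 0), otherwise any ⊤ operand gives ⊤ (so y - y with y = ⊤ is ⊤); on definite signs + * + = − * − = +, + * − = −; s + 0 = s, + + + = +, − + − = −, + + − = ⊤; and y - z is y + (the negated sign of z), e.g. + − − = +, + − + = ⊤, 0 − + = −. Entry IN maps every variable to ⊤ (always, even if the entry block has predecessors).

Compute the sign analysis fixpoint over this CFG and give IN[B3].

Answer: {a: -, b: ⊤, c: ⊤, d: ⊤, e: ⊤, f: ⊤}

Working:
Per-block solution:
  B0: | IN=(all ⊤) | OUT={a:+; rest ⊤}
  B1: | IN={a:+; rest ⊤} | OUT={a:-; rest ⊤}
  B2: | IN={a:-; rest ⊤} | OUT={a:-; rest ⊤}
  B3: | IN={a:-; rest ⊤} | OUT={a:-, b:+; rest ⊤}
  B4: | IN={a:-; rest ⊤} | OUT={a:-; rest ⊤}

Merge at B3: IN[B3] = OUT[B2] = {a: -, b: ⊤, c: ⊤, d: ⊤, e: ⊤, f: ⊤}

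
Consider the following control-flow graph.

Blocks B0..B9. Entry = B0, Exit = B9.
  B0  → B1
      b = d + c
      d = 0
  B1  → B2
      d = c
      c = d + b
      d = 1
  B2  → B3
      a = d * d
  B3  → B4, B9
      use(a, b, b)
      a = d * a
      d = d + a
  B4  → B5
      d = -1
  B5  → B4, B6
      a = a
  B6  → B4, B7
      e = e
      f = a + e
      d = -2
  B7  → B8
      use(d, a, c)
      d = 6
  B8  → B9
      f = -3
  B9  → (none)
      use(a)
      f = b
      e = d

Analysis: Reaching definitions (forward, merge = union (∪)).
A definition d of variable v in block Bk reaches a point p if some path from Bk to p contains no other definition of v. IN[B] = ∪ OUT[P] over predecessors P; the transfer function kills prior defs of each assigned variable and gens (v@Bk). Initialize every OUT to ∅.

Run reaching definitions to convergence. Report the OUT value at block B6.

Answer: {a@B5, b@B0, c@B1, d@B6, e@B6, f@B6}

Working:
Per-block solution:
  B0:   IN={}   OUT={b@B0, d@B0}
  B1:   IN={b@B0, d@B0}   OUT={b@B0, c@B1, d@B1}
  B2:   IN={b@B0, c@B1, d@B1}   OUT={a@B2, b@B0, c@B1, d@B1}
  B3:   IN={a@B2, b@B0, c@B1, d@B1}   OUT={a@B3, b@B0, c@B1, d@B3}
  B4:   IN={a@B3, a@B5, b@B0, c@B1, d@B3, d@B4, d@B6, e@B6, f@B6}   OUT={a@B3, a@B5, b@B0, c@B1, d@B4, e@B6, f@B6}
  B5:   IN={a@B3, a@B5, b@B0, c@B1, d@B4, e@B6, f@B6}   OUT={a@B5, b@B0, c@B1, d@B4, e@B6, f@B6}
  B6:   IN={a@B5, b@B0, c@B1, d@B4, e@B6, f@B6}   OUT={a@B5, b@B0, c@B1, d@B6, e@B6, f@B6}
  B7:   IN={a@B5, b@B0, c@B1, d@B6, e@B6, f@B6}   OUT={a@B5, b@B0, c@B1, d@B7, e@B6, f@B6}
  B8:   IN={a@B5, b@B0, c@B1, d@B7, e@B6, f@B6}   OUT={a@B5, b@B0, c@B1, d@B7, e@B6, f@B8}
  B9:   IN={a@B3, a@B5, b@B0, c@B1, d@B3, d@B7, e@B6, f@B8}   OUT={a@B3, a@B5, b@B0, c@B1, d@B3, d@B7, e@B9, f@B9}

Merge at B6: IN[B6] = OUT[B5] = {a@B5, b@B0, c@B1, d@B4, e@B6, f@B6}
Applying B6's transfer function to that IN value gives OUT[B6] (row B6 above).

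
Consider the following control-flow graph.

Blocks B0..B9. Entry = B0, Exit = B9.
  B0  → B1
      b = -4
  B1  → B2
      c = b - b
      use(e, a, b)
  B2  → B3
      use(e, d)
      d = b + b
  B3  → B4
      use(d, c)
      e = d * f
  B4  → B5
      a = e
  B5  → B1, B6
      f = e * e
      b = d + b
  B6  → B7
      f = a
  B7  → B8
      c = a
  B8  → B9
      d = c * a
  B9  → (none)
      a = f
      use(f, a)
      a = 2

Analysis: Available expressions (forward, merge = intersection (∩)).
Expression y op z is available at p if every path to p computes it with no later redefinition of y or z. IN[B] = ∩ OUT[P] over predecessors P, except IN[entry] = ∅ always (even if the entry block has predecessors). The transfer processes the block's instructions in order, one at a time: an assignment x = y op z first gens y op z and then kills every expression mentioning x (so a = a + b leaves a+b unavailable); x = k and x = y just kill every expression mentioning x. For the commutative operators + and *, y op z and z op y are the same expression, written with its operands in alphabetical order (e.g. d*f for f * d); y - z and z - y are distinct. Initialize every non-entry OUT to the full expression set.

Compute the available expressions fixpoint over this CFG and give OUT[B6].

Answer: {e*e}

Trace:
Per-block solution:
  B0:   IN={}   OUT={}
  B1:   IN={}   OUT={b-b}
  B2:   IN={b-b}   OUT={b+b, b-b}
  B3:   IN={b+b, b-b}   OUT={b+b, b-b, d*f}
  B4:   IN={b+b, b-b, d*f}   OUT={b+b, b-b, d*f}
  B5:   IN={b+b, b-b, d*f}   OUT={e*e}
  B6:   IN={e*e}   OUT={e*e}
  B7:   IN={e*e}   OUT={e*e}
  B8:   IN={e*e}   OUT={a*c, e*e}
  B9:   IN={a*c, e*e}   OUT={e*e}

Merge at B6: IN[B6] = OUT[B5] = {e*e}
Applying B6's transfer function to that IN value gives OUT[B6] (row B6 above).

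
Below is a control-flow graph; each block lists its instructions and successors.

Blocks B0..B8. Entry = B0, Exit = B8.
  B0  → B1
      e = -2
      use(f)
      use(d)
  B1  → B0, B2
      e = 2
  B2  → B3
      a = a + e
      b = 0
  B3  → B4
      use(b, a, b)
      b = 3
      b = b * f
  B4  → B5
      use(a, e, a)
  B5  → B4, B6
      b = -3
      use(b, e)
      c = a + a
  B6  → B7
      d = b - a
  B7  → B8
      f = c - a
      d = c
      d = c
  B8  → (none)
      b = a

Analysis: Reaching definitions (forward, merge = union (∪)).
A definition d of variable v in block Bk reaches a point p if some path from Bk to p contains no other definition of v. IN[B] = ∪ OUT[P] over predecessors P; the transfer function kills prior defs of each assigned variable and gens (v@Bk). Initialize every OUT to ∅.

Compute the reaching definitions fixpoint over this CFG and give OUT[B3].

Answer: {a@B2, b@B3, e@B1}

Derivation:
Per-block solution:
  B0:   IN={e@B1}   OUT={e@B0}
  B1:   IN={e@B0}   OUT={e@B1}
  B2:   IN={e@B1}   OUT={a@B2, b@B2, e@B1}
  B3:   IN={a@B2, b@B2, e@B1}   OUT={a@B2, b@B3, e@B1}
  B4:   IN={a@B2, b@B3, b@B5, c@B5, e@B1}   OUT={a@B2, b@B3, b@B5, c@B5, e@B1}
  B5:   IN={a@B2, b@B3, b@B5, c@B5, e@B1}   OUT={a@B2, b@B5, c@B5, e@B1}
  B6:   IN={a@B2, b@B5, c@B5, e@B1}   OUT={a@B2, b@B5, c@B5, d@B6, e@B1}
  B7:   IN={a@B2, b@B5, c@B5, d@B6, e@B1}   OUT={a@B2, b@B5, c@B5, d@B7, e@B1, f@B7}
  B8:   IN={a@B2, b@B5, c@B5, d@B7, e@B1, f@B7}   OUT={a@B2, b@B8, c@B5, d@B7, e@B1, f@B7}

Merge at B3: IN[B3] = OUT[B2] = {a@B2, b@B2, e@B1}
Applying B3's transfer function to that IN value gives OUT[B3] (row B3 above).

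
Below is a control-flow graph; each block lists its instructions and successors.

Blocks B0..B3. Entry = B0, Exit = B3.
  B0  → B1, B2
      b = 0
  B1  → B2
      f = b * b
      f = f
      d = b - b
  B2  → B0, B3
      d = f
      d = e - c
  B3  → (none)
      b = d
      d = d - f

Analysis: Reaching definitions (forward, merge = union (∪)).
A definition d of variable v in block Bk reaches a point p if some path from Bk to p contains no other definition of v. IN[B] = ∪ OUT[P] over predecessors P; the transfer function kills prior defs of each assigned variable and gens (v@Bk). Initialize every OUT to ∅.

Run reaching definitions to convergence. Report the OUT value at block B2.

Converged values:
  B0:   IN={b@B0, d@B2, f@B1}   OUT={b@B0, d@B2, f@B1}
  B1:   IN={b@B0, d@B2, f@B1}   OUT={b@B0, d@B1, f@B1}
  B2:   IN={b@B0, d@B1, d@B2, f@B1}   OUT={b@B0, d@B2, f@B1}
  B3:   IN={b@B0, d@B2, f@B1}   OUT={b@B3, d@B3, f@B1}

Merge at B2: IN[B2] = OUT[B0] ⊔ OUT[B1] = {b@B0, d@B1, d@B2, f@B1}
Applying B2's transfer function to that IN value gives OUT[B2] (row B2 above).

Answer: {b@B0, d@B2, f@B1}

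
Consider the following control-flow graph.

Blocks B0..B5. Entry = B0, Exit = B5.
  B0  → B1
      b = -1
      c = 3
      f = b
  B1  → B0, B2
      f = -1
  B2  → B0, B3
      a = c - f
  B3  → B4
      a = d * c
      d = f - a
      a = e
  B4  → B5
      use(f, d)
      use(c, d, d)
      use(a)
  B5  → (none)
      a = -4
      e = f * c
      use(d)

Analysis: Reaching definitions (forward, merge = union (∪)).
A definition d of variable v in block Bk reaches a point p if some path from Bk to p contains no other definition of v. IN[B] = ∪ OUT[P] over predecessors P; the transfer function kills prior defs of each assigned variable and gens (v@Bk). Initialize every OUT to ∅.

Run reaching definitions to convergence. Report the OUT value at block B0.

Answer: {a@B2, b@B0, c@B0, f@B0}

Working:
Converged values:
  B0: | IN={a@B2, b@B0, c@B0, f@B1} | OUT={a@B2, b@B0, c@B0, f@B0}
  B1: | IN={a@B2, b@B0, c@B0, f@B0} | OUT={a@B2, b@B0, c@B0, f@B1}
  B2: | IN={a@B2, b@B0, c@B0, f@B1} | OUT={a@B2, b@B0, c@B0, f@B1}
  B3: | IN={a@B2, b@B0, c@B0, f@B1} | OUT={a@B3, b@B0, c@B0, d@B3, f@B1}
  B4: | IN={a@B3, b@B0, c@B0, d@B3, f@B1} | OUT={a@B3, b@B0, c@B0, d@B3, f@B1}
  B5: | IN={a@B3, b@B0, c@B0, d@B3, f@B1} | OUT={a@B5, b@B0, c@B0, d@B3, e@B5, f@B1}

Merge at B0 (entry node, so the boundary value {} is joined with the incoming edge(s)): IN[B0] = {} ⊔ OUT[B1] ⊔ OUT[B2] = {a@B2, b@B0, c@B0, f@B1}
Applying B0's transfer function to that IN value gives OUT[B0] (row B0 above).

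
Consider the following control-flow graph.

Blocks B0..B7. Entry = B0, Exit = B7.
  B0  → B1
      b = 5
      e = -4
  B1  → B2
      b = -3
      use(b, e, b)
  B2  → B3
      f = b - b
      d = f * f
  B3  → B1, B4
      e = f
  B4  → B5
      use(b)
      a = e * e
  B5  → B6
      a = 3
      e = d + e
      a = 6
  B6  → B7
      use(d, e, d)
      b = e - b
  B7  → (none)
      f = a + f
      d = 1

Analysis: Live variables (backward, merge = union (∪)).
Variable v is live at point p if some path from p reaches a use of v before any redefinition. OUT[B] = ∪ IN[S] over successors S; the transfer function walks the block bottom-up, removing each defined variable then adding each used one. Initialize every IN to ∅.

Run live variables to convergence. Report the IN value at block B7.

Converged values:
  B0:  IN={}  OUT={e}
  B1:  IN={e}  OUT={b}
  B2:  IN={b}  OUT={b, d, f}
  B3:  IN={b, d, f}  OUT={b, d, e, f}
  B4:  IN={b, d, e, f}  OUT={b, d, e, f}
  B5:  IN={b, d, e, f}  OUT={a, b, d, e, f}
  B6:  IN={a, b, d, e, f}  OUT={a, f}
  B7:  IN={a, f}  OUT={}

B7 is the boundary node: OUT[B7] = {}
Applying B7's transfer function to that OUT value gives IN[B7] (row B7 above).

Answer: {a, f}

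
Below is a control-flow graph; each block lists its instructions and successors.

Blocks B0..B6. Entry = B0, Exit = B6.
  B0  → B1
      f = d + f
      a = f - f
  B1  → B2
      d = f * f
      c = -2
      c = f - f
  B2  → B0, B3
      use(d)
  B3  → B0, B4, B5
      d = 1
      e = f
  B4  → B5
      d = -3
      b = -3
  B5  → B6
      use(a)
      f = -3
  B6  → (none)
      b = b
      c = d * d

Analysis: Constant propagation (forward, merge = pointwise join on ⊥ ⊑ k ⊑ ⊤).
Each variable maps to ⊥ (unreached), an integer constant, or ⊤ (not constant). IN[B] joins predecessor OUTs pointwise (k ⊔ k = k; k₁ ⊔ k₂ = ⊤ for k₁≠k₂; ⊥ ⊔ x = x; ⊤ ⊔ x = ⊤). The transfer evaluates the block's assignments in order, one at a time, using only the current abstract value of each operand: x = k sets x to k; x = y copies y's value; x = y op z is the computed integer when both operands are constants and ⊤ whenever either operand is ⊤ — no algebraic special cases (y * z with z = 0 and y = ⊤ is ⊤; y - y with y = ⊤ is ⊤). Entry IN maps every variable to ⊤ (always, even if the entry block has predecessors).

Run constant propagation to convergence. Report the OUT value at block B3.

Answer: {a: ⊤, b: ⊤, c: ⊤, d: 1, e: ⊤, f: ⊤}

Working:
Per-block solution:
  B0:   IN=(all ⊤)   OUT=(all ⊤)
  B1:   IN=(all ⊤)   OUT=(all ⊤)
  B2:   IN=(all ⊤)   OUT=(all ⊤)
  B3:   IN=(all ⊤)   OUT={d:1; rest ⊤}
  B4:   IN={d:1; rest ⊤}   OUT={b:-3, d:-3; rest ⊤}
  B5:   IN=(all ⊤)   OUT={f:-3; rest ⊤}
  B6:   IN={f:-3; rest ⊤}   OUT={f:-3; rest ⊤}

Merge at B3: IN[B3] = OUT[B2] = {a: ⊤, b: ⊤, c: ⊤, d: ⊤, e: ⊤, f: ⊤}
Applying B3's transfer function to that IN value gives OUT[B3] (row B3 above).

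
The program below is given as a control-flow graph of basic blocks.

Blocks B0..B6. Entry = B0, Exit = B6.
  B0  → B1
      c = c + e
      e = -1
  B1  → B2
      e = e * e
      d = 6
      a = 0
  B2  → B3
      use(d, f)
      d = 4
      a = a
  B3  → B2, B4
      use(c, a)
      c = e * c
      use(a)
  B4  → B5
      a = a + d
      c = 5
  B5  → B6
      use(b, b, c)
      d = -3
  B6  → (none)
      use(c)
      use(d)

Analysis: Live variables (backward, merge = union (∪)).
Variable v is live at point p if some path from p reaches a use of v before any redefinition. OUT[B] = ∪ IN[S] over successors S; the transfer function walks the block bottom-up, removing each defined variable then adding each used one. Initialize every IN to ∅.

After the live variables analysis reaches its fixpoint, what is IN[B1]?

Answer: {b, c, e, f}

Derivation:
Per-block solution:
  B0:   IN={b, c, e, f}   OUT={b, c, e, f}
  B1:   IN={b, c, e, f}   OUT={a, b, c, d, e, f}
  B2:   IN={a, b, c, d, e, f}   OUT={a, b, c, d, e, f}
  B3:   IN={a, b, c, d, e, f}   OUT={a, b, c, d, e, f}
  B4:   IN={a, b, d}   OUT={b, c}
  B5:   IN={b, c}   OUT={c, d}
  B6:   IN={c, d}   OUT={}

Merge at B1: OUT[B1] = IN[B2] = {a, b, c, d, e, f}
Applying B1's transfer function to that OUT value gives IN[B1] (row B1 above).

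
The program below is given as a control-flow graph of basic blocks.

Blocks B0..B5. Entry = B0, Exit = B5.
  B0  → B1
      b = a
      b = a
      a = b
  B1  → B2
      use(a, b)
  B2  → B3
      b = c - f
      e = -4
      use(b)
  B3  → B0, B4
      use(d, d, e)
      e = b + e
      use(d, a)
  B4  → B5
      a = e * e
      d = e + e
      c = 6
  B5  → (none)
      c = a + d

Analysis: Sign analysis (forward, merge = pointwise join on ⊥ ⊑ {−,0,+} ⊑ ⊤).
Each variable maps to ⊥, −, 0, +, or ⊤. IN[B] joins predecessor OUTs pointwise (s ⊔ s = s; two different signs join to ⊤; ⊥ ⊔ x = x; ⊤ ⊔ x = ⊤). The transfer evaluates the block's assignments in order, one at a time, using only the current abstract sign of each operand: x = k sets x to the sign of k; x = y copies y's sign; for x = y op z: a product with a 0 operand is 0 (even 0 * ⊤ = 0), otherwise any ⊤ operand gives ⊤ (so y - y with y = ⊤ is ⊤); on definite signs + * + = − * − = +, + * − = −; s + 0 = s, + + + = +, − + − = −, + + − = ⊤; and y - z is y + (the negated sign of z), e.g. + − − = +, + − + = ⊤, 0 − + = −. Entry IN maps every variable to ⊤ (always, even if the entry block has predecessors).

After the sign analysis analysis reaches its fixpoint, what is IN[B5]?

Answer: {a: ⊤, b: ⊤, c: +, d: ⊤, e: ⊤, f: ⊤}

Trace:
Per-block solution:
  B0:   IN=(all ⊤)   OUT=(all ⊤)
  B1:   IN=(all ⊤)   OUT=(all ⊤)
  B2:   IN=(all ⊤)   OUT={e:-; rest ⊤}
  B3:   IN={e:-; rest ⊤}   OUT=(all ⊤)
  B4:   IN=(all ⊤)   OUT={c:+; rest ⊤}
  B5:   IN={c:+; rest ⊤}   OUT=(all ⊤)

Merge at B5: IN[B5] = OUT[B4] = {a: ⊤, b: ⊤, c: +, d: ⊤, e: ⊤, f: ⊤}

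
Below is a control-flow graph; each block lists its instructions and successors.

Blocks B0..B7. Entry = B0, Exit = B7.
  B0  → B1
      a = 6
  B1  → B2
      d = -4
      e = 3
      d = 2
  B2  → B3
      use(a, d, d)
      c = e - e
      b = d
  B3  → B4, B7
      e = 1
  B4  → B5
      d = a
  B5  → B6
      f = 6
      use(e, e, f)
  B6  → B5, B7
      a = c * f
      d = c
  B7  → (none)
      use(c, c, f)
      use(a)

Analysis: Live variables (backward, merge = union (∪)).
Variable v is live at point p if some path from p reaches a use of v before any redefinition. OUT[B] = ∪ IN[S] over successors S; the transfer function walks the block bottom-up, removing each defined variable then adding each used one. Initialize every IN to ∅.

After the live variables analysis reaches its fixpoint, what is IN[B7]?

Answer: {a, c, f}

Trace:
Converged values:
  B0:  IN={f}  OUT={a, f}
  B1:  IN={a, f}  OUT={a, d, e, f}
  B2:  IN={a, d, e, f}  OUT={a, c, f}
  B3:  IN={a, c, f}  OUT={a, c, e, f}
  B4:  IN={a, c, e}  OUT={c, e}
  B5:  IN={c, e}  OUT={c, e, f}
  B6:  IN={c, e, f}  OUT={a, c, e, f}
  B7:  IN={a, c, f}  OUT={}

B7 is the boundary node: OUT[B7] = {}
Applying B7's transfer function to that OUT value gives IN[B7] (row B7 above).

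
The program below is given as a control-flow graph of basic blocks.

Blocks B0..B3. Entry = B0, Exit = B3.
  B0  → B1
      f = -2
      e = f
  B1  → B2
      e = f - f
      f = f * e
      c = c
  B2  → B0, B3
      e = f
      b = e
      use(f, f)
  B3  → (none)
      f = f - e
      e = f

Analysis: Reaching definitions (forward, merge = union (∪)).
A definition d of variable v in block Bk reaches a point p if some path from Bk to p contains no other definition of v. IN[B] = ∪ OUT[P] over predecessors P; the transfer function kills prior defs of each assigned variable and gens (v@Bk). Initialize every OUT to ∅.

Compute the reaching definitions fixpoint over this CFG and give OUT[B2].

Answer: {b@B2, c@B1, e@B2, f@B1}

Derivation:
Converged values:
  B0: | IN={b@B2, c@B1, e@B2, f@B1} | OUT={b@B2, c@B1, e@B0, f@B0}
  B1: | IN={b@B2, c@B1, e@B0, f@B0} | OUT={b@B2, c@B1, e@B1, f@B1}
  B2: | IN={b@B2, c@B1, e@B1, f@B1} | OUT={b@B2, c@B1, e@B2, f@B1}
  B3: | IN={b@B2, c@B1, e@B2, f@B1} | OUT={b@B2, c@B1, e@B3, f@B3}

Merge at B2: IN[B2] = OUT[B1] = {b@B2, c@B1, e@B1, f@B1}
Applying B2's transfer function to that IN value gives OUT[B2] (row B2 above).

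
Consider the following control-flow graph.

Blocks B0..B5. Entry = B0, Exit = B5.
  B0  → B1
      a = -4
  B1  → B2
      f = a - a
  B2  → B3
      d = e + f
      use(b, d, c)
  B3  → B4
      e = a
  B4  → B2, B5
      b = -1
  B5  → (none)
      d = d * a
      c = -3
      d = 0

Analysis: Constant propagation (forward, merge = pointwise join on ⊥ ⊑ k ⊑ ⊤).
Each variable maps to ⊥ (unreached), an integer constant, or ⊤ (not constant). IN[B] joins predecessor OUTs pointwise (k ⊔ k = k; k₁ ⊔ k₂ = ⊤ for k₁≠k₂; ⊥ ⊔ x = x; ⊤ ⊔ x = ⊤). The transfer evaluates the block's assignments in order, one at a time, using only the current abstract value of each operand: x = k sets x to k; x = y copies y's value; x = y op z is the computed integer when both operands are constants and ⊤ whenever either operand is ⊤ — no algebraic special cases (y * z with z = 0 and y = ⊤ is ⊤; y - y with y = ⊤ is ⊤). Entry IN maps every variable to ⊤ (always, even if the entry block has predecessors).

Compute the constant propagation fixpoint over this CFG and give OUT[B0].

Converged values:
  B0: | IN=(all ⊤) | OUT={a:-4; rest ⊤}
  B1: | IN={a:-4; rest ⊤} | OUT={a:-4, f:0; rest ⊤}
  B2: | IN={a:-4, f:0; rest ⊤} | OUT={a:-4, f:0; rest ⊤}
  B3: | IN={a:-4, f:0; rest ⊤} | OUT={a:-4, e:-4, f:0; rest ⊤}
  B4: | IN={a:-4, e:-4, f:0; rest ⊤} | OUT={a:-4, b:-1, e:-4, f:0; rest ⊤}
  B5: | IN={a:-4, b:-1, e:-4, f:0; rest ⊤} | OUT={a:-4, b:-1, c:-3, d:0, e:-4, f:0; rest ⊤}

B0 is the boundary node: IN[B0] = {a: ⊤, b: ⊤, c: ⊤, d: ⊤, e: ⊤, f: ⊤}
Applying B0's transfer function to that IN value gives OUT[B0] (row B0 above).

Answer: {a: -4, b: ⊤, c: ⊤, d: ⊤, e: ⊤, f: ⊤}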